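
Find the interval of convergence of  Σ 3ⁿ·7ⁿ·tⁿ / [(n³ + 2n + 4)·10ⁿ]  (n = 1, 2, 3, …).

[-10/21, 10/21]

Ratio test: |a_{n+1}/a_n| = [(n³ + 2n + 4)/((n+1)³ + 2(n+1) + 4)] · 3·7/10 → 21/10 as n → ∞.
Convergence for |t| · 21/10 < 1, i.e. |t| < 10/21. So R = 10/21.
Check t = 10/21: absolute convergence follows by limit comparison with Σ 1/n³.
Endpoint t = -10/21: the series is dominated by a constant times Σ 1/n³, which converges (p = 3 > 1).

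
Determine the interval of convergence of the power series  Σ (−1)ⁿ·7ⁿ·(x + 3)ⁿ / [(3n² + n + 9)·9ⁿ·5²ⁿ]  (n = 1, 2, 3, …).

[-246/7, 204/7]

By the ratio test, |a_{n+1}/a_n| = [(3n² + n + 9)/(3(n+1)² + (n+1) + 9)] · 7/(9·25) → 7/225.
Thus R = 1/(7/225) = 225/7.
Check x = 204/7: absolute convergence follows by limit comparison with Σ 1/n².
At x = -246/7: the series is dominated by a constant times Σ 1/n², which converges (p = 2 > 1).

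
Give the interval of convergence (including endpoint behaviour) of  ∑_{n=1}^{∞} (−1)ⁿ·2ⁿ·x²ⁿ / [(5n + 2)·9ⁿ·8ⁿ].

Apply the ratio test: |a_{n+1}| / |a_n| = [(5n + 2)/(5(n+1) + 2)] · 2/(9·8), which tends to 1/36 as n → ∞.
Successive powers of x differ by 2, so the series converges when |x|² · 1/36 < 1, i.e. |x| < √(36) = 6. So R = 6.
Check x = 6: the terms alternate in sign and decrease monotonically to 0 in absolute value (size ~ c/n), so the alternating series test gives convergence.
Check x = -6: the terms alternate in sign and decrease monotonically to 0 in absolute value (size ~ c/n), so the alternating series test gives convergence.

[-6, 6]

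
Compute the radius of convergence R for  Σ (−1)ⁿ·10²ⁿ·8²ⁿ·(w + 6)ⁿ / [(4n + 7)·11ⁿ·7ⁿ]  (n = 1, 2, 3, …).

R = 77/6400

Ratio test: |a_{n+1}/a_n| = [(4n + 7)/(4(n+1) + 7)] · 100·64/(11·7) → 6400/77 as n → ∞.
Thus R = 1/(6400/77) = 77/6400.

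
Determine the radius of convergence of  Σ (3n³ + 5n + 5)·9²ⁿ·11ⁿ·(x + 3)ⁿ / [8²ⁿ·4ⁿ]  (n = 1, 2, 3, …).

By the ratio test, |a_{n+1}/a_n| = [(3(n+1)³ + 5(n+1) + 5)/(3n³ + 5n + 5)] · 81·11/(64·4) → 891/256.
Hence the series converges for |x + 3| < 1/(891/256) = 256/891, so the radius of convergence is 256/891.

R = 256/891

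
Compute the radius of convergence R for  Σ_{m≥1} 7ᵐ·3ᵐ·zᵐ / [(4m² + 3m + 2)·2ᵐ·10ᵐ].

Apply the ratio test: |a_{m+1}| / |a_m| = [(4m² + 3m + 2)/(4(m+1)² + 3(m+1) + 2)] · 7·3/(2·10), which tends to 21/20 as m → ∞.
Thus R = 1/(21/20) = 20/21.

R = 20/21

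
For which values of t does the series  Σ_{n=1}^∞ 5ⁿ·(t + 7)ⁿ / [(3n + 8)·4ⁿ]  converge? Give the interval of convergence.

By the ratio test, |a_{n+1}/a_n| = [(3n + 8)/(3(n+1) + 8)] · 5/4 → 5/4.
Thus R = 1/(5/4) = 4/5.
When t = -31/5, the terms behave like c/n; limit comparison with the harmonic series gives divergence.
When t = -39/5, an alternating series whose terms decrease to 0 in absolute value, so it converges by the Leibniz criterion.

[-39/5, -31/5)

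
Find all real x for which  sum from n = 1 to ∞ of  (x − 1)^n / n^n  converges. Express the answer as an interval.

(−∞, ∞)

Applying the root test, |a_n|^(1/n) = 1/n → 0.
The limit is 0 for every x, so R = ∞.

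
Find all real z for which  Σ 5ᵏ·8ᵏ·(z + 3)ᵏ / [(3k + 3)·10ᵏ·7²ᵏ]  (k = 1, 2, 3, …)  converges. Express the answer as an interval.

[-61/4, 37/4)

Ratio test: |a_{k+1}/a_k| = [(3k + 3)/(3(k+1) + 3)] · 5·8/(10·49) → 4/49 as k → ∞.
The series converges when 4/49 · |z + 3| < 1, giving R = 49/4.
Check z = 37/4: the terms are asymptotic to a nonzero constant times 1/k, so the series diverges by limit comparison with Σ 1/k.
Endpoint z = -61/4: the terms alternate in sign and decrease monotonically to 0 in absolute value (size ~ c/k), so the alternating series test gives convergence.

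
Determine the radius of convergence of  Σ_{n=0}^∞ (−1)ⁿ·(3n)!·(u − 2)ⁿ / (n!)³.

The ratio of consecutive coefficients is (3n+1)·(3n+2)·(3n+3)/(n+1)³ → 27.
Convergence for |u − 2| · 27 < 1, i.e. |u − 2| < 1/27. So R = 1/27.

R = 1/27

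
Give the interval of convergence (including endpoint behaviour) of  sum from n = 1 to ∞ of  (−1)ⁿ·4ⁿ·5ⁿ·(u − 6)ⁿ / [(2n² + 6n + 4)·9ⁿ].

[111/20, 129/20]

By the ratio test, |a_{n+1}/a_n| = [(2n² + 6n + 4)/(2(n+1)² + 6(n+1) + 4)] · 4·5/9 → 20/9.
Thus R = 1/(20/9) = 9/20.
Endpoint u = 129/20: the terms are on the order of 1/n², so the series converges absolutely by comparison with the p-series (p = 2 > 1).
At u = 111/20: the series is dominated by a constant times Σ 1/n², which converges (p = 2 > 1).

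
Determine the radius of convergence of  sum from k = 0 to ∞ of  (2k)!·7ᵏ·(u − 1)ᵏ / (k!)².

The ratio of consecutive coefficients is (2k+1)·(2k+2)/(k+1)² · 7 → 28.
Convergence for |u − 1| · 28 < 1, i.e. |u − 1| < 1/28. So R = 1/28.

R = 1/28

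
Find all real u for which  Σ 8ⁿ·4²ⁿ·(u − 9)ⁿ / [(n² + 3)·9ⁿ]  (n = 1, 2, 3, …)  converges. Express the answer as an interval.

[1143/128, 1161/128]

Ratio test: |a_{n+1}/a_n| = [(n² + 3)/((n+1)² + 3)] · 8·16/9 → 128/9 as n → ∞.
Thus R = 1/(128/9) = 9/128.
Check u = 1161/128: the terms are on the order of 1/n², so the series converges absolutely by comparison with the p-series (p = 2 > 1).
When u = 1143/128, the terms are on the order of 1/n², so the series converges absolutely by comparison with the p-series (p = 2 > 1).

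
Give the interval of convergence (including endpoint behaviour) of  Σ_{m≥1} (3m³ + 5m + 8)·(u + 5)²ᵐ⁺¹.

Apply the ratio test: |a_{m+1}| / |a_m| = (3(m+1)³ + 5(m+1) + 8)/(3m³ + 5m + 8), which tends to 1 as m → ∞.
Successive powers of (u + 5) differ by 2, so the series converges when |u + 5|² · 1 < 1, i.e. |u + 5| < √(1) = 1. So R = 1.
When u = -4, the terms have absolute value of order m³, which does not tend to 0, so the series diverges by the divergence test.
When u = -6, the terms do not tend to 0, so the series diverges.

(-6, -4)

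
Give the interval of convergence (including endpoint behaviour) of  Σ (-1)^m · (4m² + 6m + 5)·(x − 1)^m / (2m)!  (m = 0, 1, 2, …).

(−∞, ∞)

Apply the ratio test: |a_{m+1}| / |a_m| = (4(m+1)² + 6(m+1) + 5)/(4m² + 6m + 5) · 1/[(2m+1)·(2m+2)], which tends to 0 as m → ∞.
The limit is 0, so the series converges for all x; R = ∞.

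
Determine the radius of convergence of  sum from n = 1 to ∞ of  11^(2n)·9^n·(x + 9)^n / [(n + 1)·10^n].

R = 10/1089

Ratio test: |a_{n+1}/a_n| = [(n + 1)/((n+1) + 1)] · 121·9/10 → 1089/10 as n → ∞.
Thus R = 1/(1089/10) = 10/1089.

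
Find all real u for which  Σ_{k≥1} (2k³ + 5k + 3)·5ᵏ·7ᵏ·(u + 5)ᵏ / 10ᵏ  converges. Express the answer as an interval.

By the ratio test, |a_{k+1}/a_k| = [(2(k+1)³ + 5(k+1) + 3)/(2k³ + 5k + 3)] · 5·7/10 → 7/2.
The series converges when 7/2 · |u + 5| < 1, giving R = 2/7.
At u = -33/7: the terms do not tend to 0, so the series diverges.
Endpoint u = -37/7: the terms do not tend to 0, so the series diverges.

(-37/7, -33/7)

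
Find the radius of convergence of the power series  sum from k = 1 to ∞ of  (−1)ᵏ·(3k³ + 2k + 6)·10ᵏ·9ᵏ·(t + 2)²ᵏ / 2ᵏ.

R = √5/15

By the ratio test, |a_{k+1}/a_k| = [(3(k+1)³ + 2(k+1) + 6)/(3k³ + 2k + 6)] · 10·9/2 → 45.
Writing y = (t + 2)², the series in y has radius 1/45, so |t + 2| < √(1/45) and R = √5/15.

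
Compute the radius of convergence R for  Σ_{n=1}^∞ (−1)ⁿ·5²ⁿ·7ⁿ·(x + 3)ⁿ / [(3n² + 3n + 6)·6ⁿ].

R = 6/175

By the ratio test, |a_{n+1}/a_n| = [(3n² + 3n + 6)/(3(n+1)² + 3(n+1) + 6)] · 25·7/6 → 175/6.
Thus R = 1/(175/6) = 6/175.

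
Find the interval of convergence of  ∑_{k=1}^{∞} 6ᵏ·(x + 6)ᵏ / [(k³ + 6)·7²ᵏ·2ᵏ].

By the ratio test, |a_{k+1}/a_k| = [(k³ + 6)/((k+1)³ + 6)] · 6/(49·2) → 3/49.
Thus R = 1/(3/49) = 49/3.
Check x = 31/3: the series is dominated by a constant times Σ 1/k³, which converges (p = 3 > 1).
Endpoint x = -67/3: the terms are on the order of 1/k³, so the series converges absolutely by comparison with the p-series (p = 3 > 1).

[-67/3, 31/3]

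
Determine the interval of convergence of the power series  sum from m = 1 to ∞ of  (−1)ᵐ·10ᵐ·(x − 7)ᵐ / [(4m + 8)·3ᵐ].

Ratio test: |a_{m+1}/a_m| = [(4m + 8)/(4(m+1) + 8)] · 10/3 → 10/3 as m → ∞.
The series converges when 10/3 · |x − 7| < 1, giving R = 3/10.
Check x = 73/10: the terms alternate in sign and decrease monotonically to 0 in absolute value (size ~ c/m), so the alternating series test gives convergence.
At x = 67/10: the terms behave like c/m; limit comparison with the harmonic series gives divergence.

(67/10, 73/10]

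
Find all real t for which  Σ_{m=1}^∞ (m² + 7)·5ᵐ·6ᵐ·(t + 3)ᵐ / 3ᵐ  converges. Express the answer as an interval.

(-31/10, -29/10)

Apply the ratio test: |a_{m+1}| / |a_m| = [((m+1)² + 7)/(m² + 7)] · 5·6/3, which tends to 10 as m → ∞.
Convergence for |t + 3| · 10 < 1, i.e. |t + 3| < 1/10. So R = 1/10.
When t = -29/10, the m-th term does not approach 0; divergence by the term test.
When t = -31/10, the terms have absolute value of order m², which does not tend to 0, so the series diverges by the divergence test.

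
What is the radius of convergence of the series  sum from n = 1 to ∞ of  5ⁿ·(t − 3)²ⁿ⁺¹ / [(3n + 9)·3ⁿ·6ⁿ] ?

Apply the ratio test: |a_{n+1}| / |a_n| = [(3n + 9)/(3(n+1) + 9)] · 5/(3·6), which tends to 5/18 as n → ∞.
Writing y = (t − 3)², the series in y has radius 18/5, so |t − 3| < √(18/5) and R = 3√10/5.

R = 3√10/5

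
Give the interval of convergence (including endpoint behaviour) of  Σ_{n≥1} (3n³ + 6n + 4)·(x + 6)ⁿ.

Ratio test: |a_{n+1}/a_n| = (3(n+1)³ + 6(n+1) + 4)/(3n³ + 6n + 4) → 1 as n → ∞.
Convergence for |x + 6| < 1, so R = 1.
At x = -5: the n-th term does not approach 0; divergence by the term test.
When x = -7, the terms have absolute value of order n³, which does not tend to 0, so the series diverges by the divergence test.

(-7, -5)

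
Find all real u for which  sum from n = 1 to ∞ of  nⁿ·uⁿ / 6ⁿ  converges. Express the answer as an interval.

{0}

By the Cauchy root test, |a_n|^(1/n) = n/6 → ∞.
The root grows without bound, so R = 0 (convergence only at u = 0).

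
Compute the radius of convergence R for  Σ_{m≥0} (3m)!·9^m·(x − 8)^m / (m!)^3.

R = 1/243

Ratio test: |a_{m+1}/a_m| = (3m+1)·(3m+2)·(3m+3)/(m+1)³ · 9 → 243 as m → ∞.
Thus R = 1/(243) = 1/243.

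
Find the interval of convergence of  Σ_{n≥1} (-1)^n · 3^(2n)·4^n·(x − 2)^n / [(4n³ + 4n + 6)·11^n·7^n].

[-5/36, 149/36]

Apply the ratio test: |a_{n+1}| / |a_n| = [(4n³ + 4n + 6)/(4(n+1)³ + 4(n+1) + 6)] · 9·4/(11·7), which tends to 36/77 as n → ∞.
Hence the series converges for |x − 2| < 1/(36/77) = 77/36, so the radius of convergence is 77/36.
When x = 149/36, the terms are on the order of 1/n³, so the series converges absolutely by comparison with the p-series (p = 3 > 1).
Endpoint x = -5/36: absolute convergence follows by limit comparison with Σ 1/n³.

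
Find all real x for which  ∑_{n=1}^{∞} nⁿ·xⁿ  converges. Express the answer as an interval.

Root test: |a_n|^(1/n) = n → ∞.
The root grows without bound, so R = 0 (convergence only at x = 0).

{0}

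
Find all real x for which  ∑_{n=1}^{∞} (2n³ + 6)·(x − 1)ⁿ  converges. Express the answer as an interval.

(0, 2)

The ratio of consecutive coefficients is (2(n+1)³ + 6)/(2n³ + 6) → 1.
So the series converges when |x − 1| < 1 and diverges when |x − 1| > 1; R = 1.
Check x = 2: the terms have absolute value of order n³, which does not tend to 0, so the series diverges by the divergence test.
When x = 0, the terms have absolute value of order n³, which does not tend to 0, so the series diverges by the divergence test.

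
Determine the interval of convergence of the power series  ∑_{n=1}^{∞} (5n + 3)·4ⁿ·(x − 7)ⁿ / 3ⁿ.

(25/4, 31/4)

Ratio test: |a_{n+1}/a_n| = [(5(n+1) + 3)/(5n + 3)] · 4/3 → 4/3 as n → ∞.
The series converges when 4/3 · |x − 7| < 1, giving R = 3/4.
When x = 31/4, the n-th term does not approach 0; divergence by the term test.
Check x = 25/4: the terms do not tend to 0, so the series diverges.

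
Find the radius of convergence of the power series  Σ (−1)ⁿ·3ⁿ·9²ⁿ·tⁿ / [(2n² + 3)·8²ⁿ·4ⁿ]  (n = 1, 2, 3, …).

R = 256/243

Ratio test: |a_{n+1}/a_n| = [(2n² + 3)/(2(n+1)² + 3)] · 3·81/(64·4) → 243/256 as n → ∞.
Thus R = 1/(243/256) = 256/243.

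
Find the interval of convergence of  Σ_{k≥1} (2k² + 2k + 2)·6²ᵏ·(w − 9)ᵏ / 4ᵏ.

Ratio test: |a_{k+1}/a_k| = [(2(k+1)² + 2(k+1) + 2)/(2k² + 2k + 2)] · 36/4 → 9 as k → ∞.
Thus R = 1/(9) = 1/9.
At w = 82/9: the terms have absolute value of order k², which does not tend to 0, so the series diverges by the divergence test.
When w = 80/9, the terms have absolute value of order k², which does not tend to 0, so the series diverges by the divergence test.

(80/9, 82/9)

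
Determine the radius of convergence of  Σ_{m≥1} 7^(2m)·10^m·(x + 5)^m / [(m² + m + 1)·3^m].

By the ratio test, |a_{m+1}/a_m| = [(m² + m + 1)/((m+1)² + (m+1) + 1)] · 49·10/3 → 490/3.
Thus R = 1/(490/3) = 3/490.

R = 3/490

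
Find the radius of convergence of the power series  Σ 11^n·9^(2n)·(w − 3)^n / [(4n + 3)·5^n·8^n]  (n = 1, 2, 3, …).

Ratio test: |a_{n+1}/a_n| = [(4n + 3)/(4(n+1) + 3)] · 11·81/(5·8) → 891/40 as n → ∞.
Hence the series converges for |w − 3| < 1/(891/40) = 40/891, so the radius of convergence is 40/891.

R = 40/891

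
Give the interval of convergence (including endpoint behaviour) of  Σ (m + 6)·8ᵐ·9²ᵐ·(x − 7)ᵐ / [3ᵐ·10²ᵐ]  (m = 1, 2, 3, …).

Ratio test: |a_{m+1}/a_m| = [((m+1) + 6)/(m + 6)] · 8·81/(3·100) → 54/25 as m → ∞.
Hence the series converges for |x − 7| < 1/(54/25) = 25/54, so the radius of convergence is 25/54.
At x = 403/54: the terms have absolute value of order m, which does not tend to 0, so the series diverges by the divergence test.
When x = 353/54, the terms do not tend to 0, so the series diverges.

(353/54, 403/54)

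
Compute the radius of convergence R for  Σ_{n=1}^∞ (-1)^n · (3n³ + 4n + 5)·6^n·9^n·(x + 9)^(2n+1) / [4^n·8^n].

R = 4√3/9

Apply the ratio test: |a_{n+1}| / |a_n| = [(3(n+1)³ + 4(n+1) + 5)/(3n³ + 4n + 5)] · 6·9/(4·8), which tends to 27/16 as n → ∞.
Since the exponent of (x + 9) increases by 2 each term, convergence requires |x + 9|² < 16/27, hence R = 4√3/9.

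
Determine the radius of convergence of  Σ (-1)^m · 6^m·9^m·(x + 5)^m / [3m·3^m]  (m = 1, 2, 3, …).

The ratio of consecutive coefficients is [3m/3(m+1)] · 6·9/3 → 18.
Thus R = 1/(18) = 1/18.

R = 1/18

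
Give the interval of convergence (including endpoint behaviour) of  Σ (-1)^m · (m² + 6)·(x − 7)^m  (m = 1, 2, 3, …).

By the ratio test, |a_{m+1}/a_m| = ((m+1)² + 6)/(m² + 6) → 1.
Hence R = 1.
At x = 8: the terms do not tend to 0, so the series diverges.
When x = 6, the terms do not tend to 0, so the series diverges.

(6, 8)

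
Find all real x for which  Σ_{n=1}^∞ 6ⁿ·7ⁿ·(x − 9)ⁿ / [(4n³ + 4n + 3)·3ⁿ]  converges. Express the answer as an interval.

By the ratio test, |a_{n+1}/a_n| = [(4n³ + 4n + 3)/(4(n+1)³ + 4(n+1) + 3)] · 6·7/3 → 14.
Hence the series converges for |x − 9| < 1/(14) = 1/14, so the radius of convergence is 1/14.
At x = 127/14: the series is dominated by a constant times Σ 1/n³, which converges (p = 3 > 1).
When x = 125/14, the terms are on the order of 1/n³, so the series converges absolutely by comparison with the p-series (p = 3 > 1).

[125/14, 127/14]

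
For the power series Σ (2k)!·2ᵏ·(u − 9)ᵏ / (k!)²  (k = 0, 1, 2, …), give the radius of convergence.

By the ratio test, |a_{k+1}/a_k| = (2k+1)·(2k+2)/(k+1)² · 2 → 8.
Convergence for |u − 9| · 8 < 1, i.e. |u − 9| < 1/8. So R = 1/8.

R = 1/8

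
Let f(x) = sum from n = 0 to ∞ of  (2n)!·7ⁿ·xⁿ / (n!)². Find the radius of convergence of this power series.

R = 1/28

Apply the ratio test: |a_{n+1}| / |a_n| = (2n+1)·(2n+2)/(n+1)² · 7, which tends to 28 as n → ∞.
The series converges when 28 · |x| < 1, giving R = 1/28.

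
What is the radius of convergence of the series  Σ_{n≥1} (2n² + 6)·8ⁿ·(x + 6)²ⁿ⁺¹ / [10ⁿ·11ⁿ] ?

R = √55/2

The ratio of consecutive coefficients is [(2(n+1)² + 6)/(2n² + 6)] · 8/(10·11) → 4/55.
Since the exponent of (x + 6) increases by 2 each term, convergence requires |x + 6|² < 55/4, hence R = √55/2.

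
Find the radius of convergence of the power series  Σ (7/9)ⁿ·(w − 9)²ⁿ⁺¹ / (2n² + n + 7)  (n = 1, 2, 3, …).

R = 3√7/7

Ratio test: |a_{n+1}/a_n| = [(2n² + n + 7)/(2(n+1)² + (n+1) + 7)] · 7/9 → 7/9 as n → ∞.
Successive powers of (w − 9) differ by 2, so the series converges when |w − 9|² · 7/9 < 1, i.e. |w − 9| < √(9/7). So R = 3√7/7.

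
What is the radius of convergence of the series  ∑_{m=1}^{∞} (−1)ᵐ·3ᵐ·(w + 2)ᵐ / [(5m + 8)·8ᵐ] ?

R = 8/3

Ratio test: |a_{m+1}/a_m| = [(5m + 8)/(5(m+1) + 8)] · 3/8 → 3/8 as m → ∞.
Thus R = 1/(3/8) = 8/3.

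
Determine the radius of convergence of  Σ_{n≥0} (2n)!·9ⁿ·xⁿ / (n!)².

R = 1/36

Apply the ratio test: |a_{n+1}| / |a_n| = (2n+1)·(2n+2)/(n+1)² · 9, which tends to 36 as n → ∞.
Hence the series converges for |x| < 1/(36) = 1/36, so the radius of convergence is 1/36.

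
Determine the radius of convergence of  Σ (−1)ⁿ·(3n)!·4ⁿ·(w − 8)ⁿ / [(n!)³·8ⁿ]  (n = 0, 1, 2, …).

Ratio test: |a_{n+1}/a_n| = (3n+1)·(3n+2)·(3n+3)/(n+1)³ · 4/8 → 27/2 as n → ∞.
Convergence for |w − 8| · 27/2 < 1, i.e. |w − 8| < 2/27. So R = 2/27.

R = 2/27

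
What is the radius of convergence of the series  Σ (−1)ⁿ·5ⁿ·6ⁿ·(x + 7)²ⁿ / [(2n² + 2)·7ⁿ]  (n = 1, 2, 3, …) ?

The ratio of consecutive coefficients is [(2n² + 2)/(2(n+1)² + 2)] · 5·6/7 → 30/7.
Since the exponent of (x + 7) increases by 2 each term, convergence requires |x + 7|² < 7/30, hence R = √210/30.

R = √210/30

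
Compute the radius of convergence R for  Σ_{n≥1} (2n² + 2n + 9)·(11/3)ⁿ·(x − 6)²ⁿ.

R = √33/11

Apply the ratio test: |a_{n+1}| / |a_n| = [(2(n+1)² + 2(n+1) + 9)/(2n² + 2n + 9)] · 11/3, which tends to 11/3 as n → ∞.
Writing y = (x − 6)², the series in y has radius 3/11, so |x − 6| < √(3/11) and R = √33/11.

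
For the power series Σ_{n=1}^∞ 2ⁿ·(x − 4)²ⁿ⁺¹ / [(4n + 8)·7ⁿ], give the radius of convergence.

R = √14/2

Ratio test: |a_{n+1}/a_n| = [(4n + 8)/(4(n+1) + 8)] · 2/7 → 2/7 as n → ∞.
Successive powers of (x − 4) differ by 2, so the series converges when |x − 4|² · 2/7 < 1, i.e. |x − 4| < √(7/2). So R = √14/2.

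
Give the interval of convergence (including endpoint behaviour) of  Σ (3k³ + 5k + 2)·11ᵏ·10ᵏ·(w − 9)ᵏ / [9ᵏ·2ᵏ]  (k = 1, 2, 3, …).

(486/55, 504/55)

By the ratio test, |a_{k+1}/a_k| = [(3(k+1)³ + 5(k+1) + 2)/(3k³ + 5k + 2)] · 11·10/(9·2) → 55/9.
Hence the series converges for |w − 9| < 1/(55/9) = 9/55, so the radius of convergence is 9/55.
Endpoint w = 504/55: the terms do not tend to 0, so the series diverges.
At w = 486/55: the k-th term does not approach 0; divergence by the term test.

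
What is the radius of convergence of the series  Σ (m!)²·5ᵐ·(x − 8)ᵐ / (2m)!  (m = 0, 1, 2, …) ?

R = 4/5

Ratio test: |a_{m+1}/a_m| = (m+1)²/[(2m+1)·(2m+2)] · 5 → 5/4 as m → ∞.
Thus R = 1/(5/4) = 4/5.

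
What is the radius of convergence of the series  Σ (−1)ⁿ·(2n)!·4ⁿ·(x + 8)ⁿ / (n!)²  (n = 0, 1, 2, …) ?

R = 1/16

Ratio test: |a_{n+1}/a_n| = (2n+1)·(2n+2)/(n+1)² · 4 → 16 as n → ∞.
Thus R = 1/(16) = 1/16.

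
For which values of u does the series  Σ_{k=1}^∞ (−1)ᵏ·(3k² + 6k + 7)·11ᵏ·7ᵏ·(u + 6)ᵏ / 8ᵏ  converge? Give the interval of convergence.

(-470/77, -454/77)

Ratio test: |a_{k+1}/a_k| = [(3(k+1)² + 6(k+1) + 7)/(3k² + 6k + 7)] · 11·7/8 → 77/8 as k → ∞.
Hence the series converges for |u + 6| < 1/(77/8) = 8/77, so the radius of convergence is 8/77.
Check u = -454/77: the terms have absolute value of order k², which does not tend to 0, so the series diverges by the divergence test.
Endpoint u = -470/77: the terms do not tend to 0, so the series diverges.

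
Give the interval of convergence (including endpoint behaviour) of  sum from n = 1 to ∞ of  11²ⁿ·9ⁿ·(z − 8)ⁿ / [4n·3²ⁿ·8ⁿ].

Apply the ratio test: |a_{n+1}| / |a_n| = [4n/4(n+1)] · 121·9/(9·8), which tends to 121/8 as n → ∞.
The series converges when 121/8 · |z − 8| < 1, giving R = 8/121.
Endpoint z = 976/121: the terms behave like c/n; limit comparison with the harmonic series gives divergence.
Check z = 960/121: the terms alternate in sign and decrease monotonically to 0 in absolute value (size ~ c/n), so the alternating series test gives convergence.

[960/121, 976/121)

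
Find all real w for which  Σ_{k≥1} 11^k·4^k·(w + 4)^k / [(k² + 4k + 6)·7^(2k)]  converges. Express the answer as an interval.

The ratio of consecutive coefficients is [(k² + 4k + 6)/((k+1)² + 4(k+1) + 6)] · 11·4/49 → 44/49.
The series converges when 44/49 · |w + 4| < 1, giving R = 49/44.
Endpoint w = -127/44: the series is dominated by a constant times Σ 1/k², which converges (p = 2 > 1).
Endpoint w = -225/44: the terms are on the order of 1/k², so the series converges absolutely by comparison with the p-series (p = 2 > 1).

[-225/44, -127/44]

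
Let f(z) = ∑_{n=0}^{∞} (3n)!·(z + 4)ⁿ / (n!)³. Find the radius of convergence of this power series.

The ratio of consecutive coefficients is (3n+1)·(3n+2)·(3n+3)/(n+1)³ → 27.
Hence the series converges for |z + 4| < 1/(27) = 1/27, so the radius of convergence is 1/27.

R = 1/27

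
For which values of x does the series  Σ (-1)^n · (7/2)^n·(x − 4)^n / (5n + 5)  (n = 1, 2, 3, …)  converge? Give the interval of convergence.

(26/7, 30/7]

By the ratio test, |a_{n+1}/a_n| = [(5n + 5)/(5(n+1) + 5)] · 7/2 → 7/2.
Thus R = 1/(7/2) = 2/7.
When x = 30/7, the terms alternate in sign and decrease monotonically to 0 in absolute value (size ~ c/n), so the alternating series test gives convergence.
Endpoint x = 26/7: the terms are asymptotic to a nonzero constant times 1/n, so the series diverges by limit comparison with Σ 1/n.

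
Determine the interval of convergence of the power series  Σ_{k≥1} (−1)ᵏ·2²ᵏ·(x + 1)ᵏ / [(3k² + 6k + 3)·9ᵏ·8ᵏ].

[-19, 17]

The ratio of consecutive coefficients is [(3k² + 6k + 3)/(3(k+1)² + 6(k+1) + 3)] · 4/(9·8) → 1/18.
Hence the series converges for |x + 1| < 1/(1/18) = 18, so the radius of convergence is 18.
Check x = 17: the series is dominated by a constant times Σ 1/k², which converges (p = 2 > 1).
Endpoint x = -19: the terms are on the order of 1/k², so the series converges absolutely by comparison with the p-series (p = 2 > 1).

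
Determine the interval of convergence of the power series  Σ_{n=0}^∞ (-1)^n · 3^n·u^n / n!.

Ratio test: |a_{n+1}/a_n| = 3 · 1/(n+1) → 0 as n → ∞.
Since the limit is 0 < 1 for every u, the series converges on all of ℝ and R = ∞.

(−∞, ∞)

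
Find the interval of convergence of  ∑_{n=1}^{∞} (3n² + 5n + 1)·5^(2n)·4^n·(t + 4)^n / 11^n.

Apply the ratio test: |a_{n+1}| / |a_n| = [(3(n+1)² + 5(n+1) + 1)/(3n² + 5n + 1)] · 25·4/11, which tends to 100/11 as n → ∞.
The series converges when 100/11 · |t + 4| < 1, giving R = 11/100.
Endpoint t = -389/100: the n-th term does not approach 0; divergence by the term test.
Check t = -411/100: the n-th term does not approach 0; divergence by the term test.

(-411/100, -389/100)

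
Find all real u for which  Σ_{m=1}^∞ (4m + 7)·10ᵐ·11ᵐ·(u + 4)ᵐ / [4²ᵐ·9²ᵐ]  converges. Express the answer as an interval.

(-868/55, 428/55)

Apply the ratio test: |a_{m+1}| / |a_m| = [(4(m+1) + 7)/(4m + 7)] · 10·11/(16·81), which tends to 55/648 as m → ∞.
The series converges when 55/648 · |u + 4| < 1, giving R = 648/55.
At u = 428/55: the terms have absolute value of order m, which does not tend to 0, so the series diverges by the divergence test.
At u = -868/55: the terms do not tend to 0, so the series diverges.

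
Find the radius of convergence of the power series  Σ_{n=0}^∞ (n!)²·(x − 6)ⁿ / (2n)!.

R = 4

Apply the ratio test: |a_{n+1}| / |a_n| = (n+1)²/[(2n+1)·(2n+2)], which tends to 1/4 as n → ∞.
Thus R = 1/(1/4) = 4.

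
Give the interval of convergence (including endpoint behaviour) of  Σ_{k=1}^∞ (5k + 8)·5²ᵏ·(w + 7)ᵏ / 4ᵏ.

Ratio test: |a_{k+1}/a_k| = [(5(k+1) + 8)/(5k + 8)] · 25/4 → 25/4 as k → ∞.
Thus R = 1/(25/4) = 4/25.
Endpoint w = -171/25: the k-th term does not approach 0; divergence by the term test.
When w = -179/25, the terms do not tend to 0, so the series diverges.

(-179/25, -171/25)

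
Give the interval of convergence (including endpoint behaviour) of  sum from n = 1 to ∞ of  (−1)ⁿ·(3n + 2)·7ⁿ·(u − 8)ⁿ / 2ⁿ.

Ratio test: |a_{n+1}/a_n| = [(3(n+1) + 2)/(3n + 2)] · 7/2 → 7/2 as n → ∞.
Thus R = 1/(7/2) = 2/7.
Endpoint u = 58/7: the terms do not tend to 0, so the series diverges.
When u = 54/7, the terms have absolute value of order n, which does not tend to 0, so the series diverges by the divergence test.

(54/7, 58/7)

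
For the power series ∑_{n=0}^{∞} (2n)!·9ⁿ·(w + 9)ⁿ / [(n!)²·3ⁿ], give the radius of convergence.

By the ratio test, |a_{n+1}/a_n| = (2n+1)·(2n+2)/(n+1)² · 9/3 → 12.
Hence the series converges for |w + 9| < 1/(12) = 1/12, so the radius of convergence is 1/12.

R = 1/12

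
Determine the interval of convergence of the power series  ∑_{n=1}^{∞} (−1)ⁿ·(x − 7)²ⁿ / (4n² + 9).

[6, 8]

The ratio of consecutive coefficients is (4n² + 9)/(4(n+1)² + 9) → 1.
Writing y = (x − 7)², the series in y has radius 1, so |x − 7| < √(1) = 1 and R = 1.
Endpoint x = 8: the series is dominated by a constant times Σ 1/n², which converges (p = 2 > 1).
Check x = 6: absolute convergence follows by limit comparison with Σ 1/n².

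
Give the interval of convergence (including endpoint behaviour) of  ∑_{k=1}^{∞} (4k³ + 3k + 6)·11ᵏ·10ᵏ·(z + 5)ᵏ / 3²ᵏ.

(-559/110, -541/110)

Apply the ratio test: |a_{k+1}| / |a_k| = [(4(k+1)³ + 3(k+1) + 6)/(4k³ + 3k + 6)] · 11·10/9, which tends to 110/9 as k → ∞.
Hence the series converges for |z + 5| < 1/(110/9) = 9/110, so the radius of convergence is 9/110.
Endpoint z = -541/110: the terms have absolute value of order k³, which does not tend to 0, so the series diverges by the divergence test.
Endpoint z = -559/110: the k-th term does not approach 0; divergence by the term test.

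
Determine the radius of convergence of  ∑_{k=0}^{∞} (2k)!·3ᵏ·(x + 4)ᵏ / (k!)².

By the ratio test, |a_{k+1}/a_k| = (2k+1)·(2k+2)/(k+1)² · 3 → 12.
Convergence for |x + 4| · 12 < 1, i.e. |x + 4| < 1/12. So R = 1/12.

R = 1/12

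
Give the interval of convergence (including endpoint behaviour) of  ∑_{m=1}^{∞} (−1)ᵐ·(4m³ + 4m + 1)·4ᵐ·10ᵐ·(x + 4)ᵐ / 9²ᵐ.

(-241/40, -79/40)

Apply the ratio test: |a_{m+1}| / |a_m| = [(4(m+1)³ + 4(m+1) + 1)/(4m³ + 4m + 1)] · 4·10/81, which tends to 40/81 as m → ∞.
The series converges when 40/81 · |x + 4| < 1, giving R = 81/40.
Endpoint x = -79/40: the terms do not tend to 0, so the series diverges.
When x = -241/40, the terms do not tend to 0, so the series diverges.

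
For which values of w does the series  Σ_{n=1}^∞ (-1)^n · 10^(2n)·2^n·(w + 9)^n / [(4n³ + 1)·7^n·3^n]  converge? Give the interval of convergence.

[-1821/200, -1779/200]

The ratio of consecutive coefficients is [(4n³ + 1)/(4(n+1)³ + 1)] · 100·2/(7·3) → 200/21.
The series converges when 200/21 · |w + 9| < 1, giving R = 21/200.
Check w = -1779/200: the series is dominated by a constant times Σ 1/n³, which converges (p = 3 > 1).
When w = -1821/200, the series is dominated by a constant times Σ 1/n³, which converges (p = 3 > 1).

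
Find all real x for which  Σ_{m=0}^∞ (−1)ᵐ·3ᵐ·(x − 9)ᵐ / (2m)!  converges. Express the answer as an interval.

Apply the ratio test: |a_{m+1}| / |a_m| = 3 · 1/[(2m+1)·(2m+2)], which tends to 0 as m → ∞.
The ratio tends to 0 regardless of x, hence R = ∞.

(−∞, ∞)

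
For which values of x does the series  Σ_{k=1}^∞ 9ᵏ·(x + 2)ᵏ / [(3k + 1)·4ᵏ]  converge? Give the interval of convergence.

Apply the ratio test: |a_{k+1}| / |a_k| = [(3k + 1)/(3(k+1) + 1)] · 9/4, which tends to 9/4 as k → ∞.
The series converges when 9/4 · |x + 2| < 1, giving R = 4/9.
At x = -14/9: the terms are asymptotic to a nonzero constant times 1/k, so the series diverges by limit comparison with Σ 1/k.
Endpoint x = -22/9: the terms alternate in sign and decrease monotonically to 0 in absolute value (size ~ c/k), so the alternating series test gives convergence.

[-22/9, -14/9)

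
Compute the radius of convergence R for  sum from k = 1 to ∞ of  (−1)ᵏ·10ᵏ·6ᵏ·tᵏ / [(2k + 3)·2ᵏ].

Ratio test: |a_{k+1}/a_k| = [(2k + 3)/(2(k+1) + 3)] · 10·6/2 → 30 as k → ∞.
Hence the series converges for |t| < 1/(30) = 1/30, so the radius of convergence is 1/30.

R = 1/30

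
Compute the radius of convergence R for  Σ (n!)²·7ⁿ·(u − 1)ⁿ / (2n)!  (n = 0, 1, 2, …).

R = 4/7

The ratio of consecutive coefficients is (n+1)²/[(2n+1)·(2n+2)] · 7 → 7/4.
The series converges when 7/4 · |u − 1| < 1, giving R = 4/7.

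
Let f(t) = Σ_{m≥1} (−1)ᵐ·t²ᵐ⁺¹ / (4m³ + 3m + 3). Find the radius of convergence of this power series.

Apply the ratio test: |a_{m+1}| / |a_m| = (4m³ + 3m + 3)/(4(m+1)³ + 3(m+1) + 3), which tends to 1 as m → ∞.
Successive powers of t differ by 2, so the series converges when |t|² · 1 < 1, i.e. |t| < √(1) = 1. So R = 1.

R = 1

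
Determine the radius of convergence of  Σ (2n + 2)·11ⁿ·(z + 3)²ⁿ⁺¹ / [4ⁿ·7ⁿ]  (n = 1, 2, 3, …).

Apply the ratio test: |a_{n+1}| / |a_n| = [(2(n+1) + 2)/(2n + 2)] · 11/(4·7), which tends to 11/28 as n → ∞.
Successive powers of (z + 3) differ by 2, so the series converges when |z + 3|² · 11/28 < 1, i.e. |z + 3| < √(28/11). So R = 2√77/11.

R = 2√77/11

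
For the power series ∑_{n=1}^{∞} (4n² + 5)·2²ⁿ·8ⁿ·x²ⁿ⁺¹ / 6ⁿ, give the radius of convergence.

Apply the ratio test: |a_{n+1}| / |a_n| = [(4(n+1)² + 5)/(4n² + 5)] · 4·8/6, which tends to 16/3 as n → ∞.
Since the exponent of x increases by 2 each term, convergence requires |x|² < 3/16, hence R = √3/4.

R = √3/4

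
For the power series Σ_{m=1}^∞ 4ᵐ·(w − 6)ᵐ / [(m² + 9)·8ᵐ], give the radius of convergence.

The ratio of consecutive coefficients is [(m² + 9)/((m+1)² + 9)] · 4/8 → 1/2.
Hence the series converges for |w − 6| < 1/(1/2) = 2, so the radius of convergence is 2.

R = 2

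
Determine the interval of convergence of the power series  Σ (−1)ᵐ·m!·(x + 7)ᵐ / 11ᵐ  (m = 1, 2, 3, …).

The ratio of consecutive coefficients is (m+1) · 1/11 → ∞.
Since the ratio → ∞, the series diverges for every x ≠ -7, and R = 0.

{-7}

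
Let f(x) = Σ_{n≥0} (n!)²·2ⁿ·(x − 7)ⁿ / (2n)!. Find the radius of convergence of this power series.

R = 2

Apply the ratio test: |a_{n+1}| / |a_n| = (n+1)²/[(2n+1)·(2n+2)] · 2, which tends to 1/2 as n → ∞.
The series converges when 1/2 · |x − 7| < 1, giving R = 2.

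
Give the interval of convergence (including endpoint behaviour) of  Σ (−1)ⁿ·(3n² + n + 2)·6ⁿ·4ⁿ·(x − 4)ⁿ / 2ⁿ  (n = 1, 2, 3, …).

Ratio test: |a_{n+1}/a_n| = [(3(n+1)² + (n+1) + 2)/(3n² + n + 2)] · 6·4/2 → 12 as n → ∞.
The series converges when 12 · |x − 4| < 1, giving R = 1/12.
At x = 49/12: the terms have absolute value of order n², which does not tend to 0, so the series diverges by the divergence test.
Check x = 47/12: the terms have absolute value of order n², which does not tend to 0, so the series diverges by the divergence test.

(47/12, 49/12)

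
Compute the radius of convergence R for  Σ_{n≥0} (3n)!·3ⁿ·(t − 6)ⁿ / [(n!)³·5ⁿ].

The ratio of consecutive coefficients is (3n+1)·(3n+2)·(3n+3)/(n+1)³ · 3/5 → 81/5.
Convergence for |t − 6| · 81/5 < 1, i.e. |t − 6| < 5/81. So R = 5/81.

R = 5/81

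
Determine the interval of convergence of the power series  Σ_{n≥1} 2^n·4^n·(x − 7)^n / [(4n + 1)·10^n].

[23/4, 33/4)

Ratio test: |a_{n+1}/a_n| = [(4n + 1)/(4(n+1) + 1)] · 2·4/10 → 4/5 as n → ∞.
Thus R = 1/(4/5) = 5/4.
When x = 33/4, the terms are asymptotic to a nonzero constant times 1/n, so the series diverges by limit comparison with Σ 1/n.
At x = 23/4: convergence follows from the alternating series test (terms decrease monotonically to 0).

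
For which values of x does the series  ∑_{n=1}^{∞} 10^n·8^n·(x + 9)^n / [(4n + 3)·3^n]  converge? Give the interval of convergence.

[-723/80, -717/80)

The ratio of consecutive coefficients is [(4n + 3)/(4(n+1) + 3)] · 10·8/3 → 80/3.
Convergence for |x + 9| · 80/3 < 1, i.e. |x + 9| < 3/80. So R = 3/80.
At x = -717/80: comparison with the harmonic series Σ 1/n shows the series diverges.
When x = -723/80, an alternating series whose terms decrease to 0 in absolute value, so it converges by the Leibniz criterion.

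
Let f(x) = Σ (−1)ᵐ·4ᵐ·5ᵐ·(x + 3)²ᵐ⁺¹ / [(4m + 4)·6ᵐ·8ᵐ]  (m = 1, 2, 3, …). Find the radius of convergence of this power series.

By the ratio test, |a_{m+1}/a_m| = [(4m + 4)/(4(m+1) + 4)] · 4·5/(6·8) → 5/12.
Since the exponent of (x + 3) increases by 2 each term, convergence requires |x + 3|² < 12/5, hence R = 2√15/5.

R = 2√15/5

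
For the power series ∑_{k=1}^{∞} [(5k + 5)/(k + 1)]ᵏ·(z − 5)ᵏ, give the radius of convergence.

R = 1/5

Applying the root test, |a_k|^(1/k) = (5k + 5)/(k + 1) → 5.
Convergence for |z − 5| · 5 < 1, i.e. |z − 5| < 1/5. So R = 1/5.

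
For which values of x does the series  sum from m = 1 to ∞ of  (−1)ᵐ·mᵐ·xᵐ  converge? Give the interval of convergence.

{0}

Applying the root test, |a_m|^(1/m) = m → ∞.
The root grows without bound, so R = 0 (convergence only at x = 0).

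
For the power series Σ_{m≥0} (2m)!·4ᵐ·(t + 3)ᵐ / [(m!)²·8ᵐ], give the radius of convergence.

R = 1/2

Ratio test: |a_{m+1}/a_m| = (2m+1)·(2m+2)/(m+1)² · 4/8 → 2 as m → ∞.
Hence the series converges for |t + 3| < 1/(2) = 1/2, so the radius of convergence is 1/2.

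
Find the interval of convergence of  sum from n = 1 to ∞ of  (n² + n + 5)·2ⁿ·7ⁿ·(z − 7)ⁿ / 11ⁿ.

Apply the ratio test: |a_{n+1}| / |a_n| = [((n+1)² + (n+1) + 5)/(n² + n + 5)] · 2·7/11, which tends to 14/11 as n → ∞.
Hence the series converges for |z − 7| < 1/(14/11) = 11/14, so the radius of convergence is 11/14.
Endpoint z = 109/14: the terms do not tend to 0, so the series diverges.
When z = 87/14, the n-th term does not approach 0; divergence by the term test.

(87/14, 109/14)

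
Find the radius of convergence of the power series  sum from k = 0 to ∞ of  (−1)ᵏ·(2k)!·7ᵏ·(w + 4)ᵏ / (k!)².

R = 1/28

The ratio of consecutive coefficients is (2k+1)·(2k+2)/(k+1)² · 7 → 28.
Convergence for |w + 4| · 28 < 1, i.e. |w + 4| < 1/28. So R = 1/28.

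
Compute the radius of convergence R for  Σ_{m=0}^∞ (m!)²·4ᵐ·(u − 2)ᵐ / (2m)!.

By the ratio test, |a_{m+1}/a_m| = (m+1)²/[(2m+1)·(2m+2)] · 4 → 1.
Convergence for |u − 2| < 1, so R = 1.

R = 1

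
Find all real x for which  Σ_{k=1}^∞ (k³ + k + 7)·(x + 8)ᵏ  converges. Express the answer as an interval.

Ratio test: |a_{k+1}/a_k| = ((k+1)³ + (k+1) + 7)/(k³ + k + 7) → 1 as k → ∞.
Convergence for |x + 8| < 1, so R = 1.
Check x = -7: the terms have absolute value of order k³, which does not tend to 0, so the series diverges by the divergence test.
At x = -9: the terms have absolute value of order k³, which does not tend to 0, so the series diverges by the divergence test.

(-9, -7)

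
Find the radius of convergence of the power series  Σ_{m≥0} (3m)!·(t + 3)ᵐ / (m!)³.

R = 1/27

Apply the ratio test: |a_{m+1}| / |a_m| = (3m+1)·(3m+2)·(3m+3)/(m+1)³, which tends to 27 as m → ∞.
Hence the series converges for |t + 3| < 1/(27) = 1/27, so the radius of convergence is 1/27.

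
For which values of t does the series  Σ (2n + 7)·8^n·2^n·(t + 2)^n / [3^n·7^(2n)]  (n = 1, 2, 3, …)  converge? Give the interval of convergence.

Ratio test: |a_{n+1}/a_n| = [(2(n+1) + 7)/(2n + 7)] · 8·2/(3·49) → 16/147 as n → ∞.
Thus R = 1/(16/147) = 147/16.
When t = 115/16, the n-th term does not approach 0; divergence by the term test.
Endpoint t = -179/16: the terms do not tend to 0, so the series diverges.

(-179/16, 115/16)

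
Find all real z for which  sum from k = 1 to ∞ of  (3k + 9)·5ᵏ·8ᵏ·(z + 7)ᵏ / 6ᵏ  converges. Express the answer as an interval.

Ratio test: |a_{k+1}/a_k| = [(3(k+1) + 9)/(3k + 9)] · 5·8/6 → 20/3 as k → ∞.
Thus R = 1/(20/3) = 3/20.
Check z = -137/20: the terms have absolute value of order k, which does not tend to 0, so the series diverges by the divergence test.
Endpoint z = -143/20: the k-th term does not approach 0; divergence by the term test.

(-143/20, -137/20)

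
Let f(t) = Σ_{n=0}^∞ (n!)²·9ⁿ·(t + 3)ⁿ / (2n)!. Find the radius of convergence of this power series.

By the ratio test, |a_{n+1}/a_n| = (n+1)²/[(2n+1)·(2n+2)] · 9 → 9/4.
Thus R = 1/(9/4) = 4/9.

R = 4/9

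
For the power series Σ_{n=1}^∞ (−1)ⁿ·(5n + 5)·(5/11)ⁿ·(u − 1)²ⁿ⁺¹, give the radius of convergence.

R = √55/5

Ratio test: |a_{n+1}/a_n| = [(5(n+1) + 5)/(5n + 5)] · 5/11 → 5/11 as n → ∞.
Successive powers of (u − 1) differ by 2, so the series converges when |u − 1|² · 5/11 < 1, i.e. |u − 1| < √(11/5). So R = √55/5.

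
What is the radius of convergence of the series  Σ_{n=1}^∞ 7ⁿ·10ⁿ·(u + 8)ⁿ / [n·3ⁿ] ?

By the ratio test, |a_{n+1}/a_n| = [n/(n+1)] · 7·10/3 → 70/3.
Thus R = 1/(70/3) = 3/70.

R = 3/70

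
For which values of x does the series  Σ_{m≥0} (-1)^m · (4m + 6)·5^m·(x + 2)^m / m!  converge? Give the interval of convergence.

Ratio test: |a_{m+1}/a_m| = (4(m+1) + 6)/(4m + 6) · 5 · 1/(m+1) → 0 as m → ∞.
Since the limit is 0 < 1 for every x, the series converges on all of ℝ and R = ∞.

(−∞, ∞)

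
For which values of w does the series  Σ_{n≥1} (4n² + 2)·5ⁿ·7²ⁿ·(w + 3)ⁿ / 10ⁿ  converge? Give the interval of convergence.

The ratio of consecutive coefficients is [(4(n+1)² + 2)/(4n² + 2)] · 5·49/10 → 49/2.
Hence the series converges for |w + 3| < 1/(49/2) = 2/49, so the radius of convergence is 2/49.
At w = -145/49: the terms have absolute value of order n², which does not tend to 0, so the series diverges by the divergence test.
Check w = -149/49: the n-th term does not approach 0; divergence by the term test.

(-149/49, -145/49)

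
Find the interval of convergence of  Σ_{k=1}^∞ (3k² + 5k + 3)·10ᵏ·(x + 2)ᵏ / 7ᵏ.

Ratio test: |a_{k+1}/a_k| = [(3(k+1)² + 5(k+1) + 3)/(3k² + 5k + 3)] · 10/7 → 10/7 as k → ∞.
Convergence for |x + 2| · 10/7 < 1, i.e. |x + 2| < 7/10. So R = 7/10.
Endpoint x = -13/10: the terms do not tend to 0, so the series diverges.
Check x = -27/10: the terms have absolute value of order k², which does not tend to 0, so the series diverges by the divergence test.

(-27/10, -13/10)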